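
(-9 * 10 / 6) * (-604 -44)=9720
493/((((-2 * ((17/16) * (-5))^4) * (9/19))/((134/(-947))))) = 2419392512/26170936875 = 0.09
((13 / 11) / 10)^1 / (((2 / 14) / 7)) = 637 / 110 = 5.79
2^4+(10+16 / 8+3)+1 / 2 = 63 / 2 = 31.50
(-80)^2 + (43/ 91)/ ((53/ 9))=30867587/ 4823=6400.08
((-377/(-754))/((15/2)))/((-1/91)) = -91/15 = -6.07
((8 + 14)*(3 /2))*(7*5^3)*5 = 144375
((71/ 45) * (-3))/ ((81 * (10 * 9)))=-71/ 109350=-0.00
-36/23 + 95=2149/23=93.43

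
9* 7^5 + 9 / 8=1210113 / 8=151264.12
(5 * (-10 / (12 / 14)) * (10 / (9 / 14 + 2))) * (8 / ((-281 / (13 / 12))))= 637000 / 93573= 6.81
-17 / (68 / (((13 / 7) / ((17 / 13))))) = -169 / 476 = -0.36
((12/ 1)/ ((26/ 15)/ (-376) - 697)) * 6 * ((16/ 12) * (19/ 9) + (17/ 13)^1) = -10881440/ 25552189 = -0.43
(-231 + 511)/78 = 140/39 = 3.59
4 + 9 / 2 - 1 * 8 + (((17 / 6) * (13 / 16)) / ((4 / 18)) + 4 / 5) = 3731 / 320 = 11.66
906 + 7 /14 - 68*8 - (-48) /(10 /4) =3817 /10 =381.70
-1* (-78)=78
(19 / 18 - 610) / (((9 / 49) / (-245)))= 131586805 / 162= 812264.23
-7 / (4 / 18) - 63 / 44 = -1449 / 44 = -32.93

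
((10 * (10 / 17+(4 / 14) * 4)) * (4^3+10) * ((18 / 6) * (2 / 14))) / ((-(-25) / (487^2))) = 21692425416 / 4165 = 5208265.41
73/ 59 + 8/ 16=205/ 118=1.74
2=2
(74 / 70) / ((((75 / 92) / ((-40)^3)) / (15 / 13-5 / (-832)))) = -26278880 / 273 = -96259.63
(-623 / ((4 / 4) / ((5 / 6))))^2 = 9703225 / 36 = 269534.03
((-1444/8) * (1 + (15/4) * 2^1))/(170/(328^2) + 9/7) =-577712632/484723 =-1191.84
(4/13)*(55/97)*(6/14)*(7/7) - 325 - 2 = -2885769/8827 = -326.93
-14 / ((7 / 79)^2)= -12482 / 7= -1783.14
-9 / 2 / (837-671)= -0.03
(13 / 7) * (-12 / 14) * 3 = -234 / 49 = -4.78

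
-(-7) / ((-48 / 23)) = -161 / 48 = -3.35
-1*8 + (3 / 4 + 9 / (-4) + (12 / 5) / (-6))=-99 / 10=-9.90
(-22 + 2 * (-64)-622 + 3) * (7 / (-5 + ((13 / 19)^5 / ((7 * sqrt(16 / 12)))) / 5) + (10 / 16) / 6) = 346423373141697670 * sqrt(3) / 751055203005146953 + 35924343631358722773715 / 36050649744247053744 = 997.30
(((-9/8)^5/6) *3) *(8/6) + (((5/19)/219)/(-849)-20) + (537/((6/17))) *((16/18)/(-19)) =-1782356085553/19293192192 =-92.38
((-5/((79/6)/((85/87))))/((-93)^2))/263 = -850/5211307917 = -0.00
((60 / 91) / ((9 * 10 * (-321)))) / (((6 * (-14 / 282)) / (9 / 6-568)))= -53251 / 1226862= -0.04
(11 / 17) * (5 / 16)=55 / 272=0.20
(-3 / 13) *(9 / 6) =-9 / 26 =-0.35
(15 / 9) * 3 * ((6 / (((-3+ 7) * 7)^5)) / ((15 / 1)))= 1 / 8605184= 0.00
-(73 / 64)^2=-5329 / 4096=-1.30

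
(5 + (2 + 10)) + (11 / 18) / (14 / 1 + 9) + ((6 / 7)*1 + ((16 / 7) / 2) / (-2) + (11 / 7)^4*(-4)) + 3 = -4054801 / 994014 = -4.08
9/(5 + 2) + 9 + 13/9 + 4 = 15.73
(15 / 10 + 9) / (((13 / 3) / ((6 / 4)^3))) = 1701 / 208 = 8.18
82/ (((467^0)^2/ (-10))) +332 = -488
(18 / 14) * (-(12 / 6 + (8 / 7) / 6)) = -138 / 49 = -2.82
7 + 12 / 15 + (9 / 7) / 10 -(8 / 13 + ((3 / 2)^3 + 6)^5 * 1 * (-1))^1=215969072729 / 2981888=72426.96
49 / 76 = 0.64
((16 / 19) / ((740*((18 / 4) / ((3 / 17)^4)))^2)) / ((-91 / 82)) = -26568 / 412790620965111025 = -0.00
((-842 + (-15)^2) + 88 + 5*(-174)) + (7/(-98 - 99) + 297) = -217101/197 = -1102.04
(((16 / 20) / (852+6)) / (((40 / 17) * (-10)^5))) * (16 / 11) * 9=-51 / 983125000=-0.00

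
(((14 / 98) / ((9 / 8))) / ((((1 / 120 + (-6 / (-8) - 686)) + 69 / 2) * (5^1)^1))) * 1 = -64 / 1639869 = -0.00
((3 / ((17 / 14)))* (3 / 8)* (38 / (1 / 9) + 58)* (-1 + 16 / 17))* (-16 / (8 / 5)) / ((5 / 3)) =37800 / 289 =130.80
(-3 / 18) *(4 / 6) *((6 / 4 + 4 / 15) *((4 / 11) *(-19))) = 2014 / 1485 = 1.36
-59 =-59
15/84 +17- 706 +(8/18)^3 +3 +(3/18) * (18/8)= -27979081/40824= -685.36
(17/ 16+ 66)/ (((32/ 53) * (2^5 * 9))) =56869/ 147456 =0.39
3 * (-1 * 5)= -15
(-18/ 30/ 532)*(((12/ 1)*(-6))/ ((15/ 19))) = 18/ 175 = 0.10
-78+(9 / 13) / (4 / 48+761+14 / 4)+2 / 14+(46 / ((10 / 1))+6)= -56153914 / 834925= -67.26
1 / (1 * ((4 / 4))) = 1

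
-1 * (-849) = 849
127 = 127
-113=-113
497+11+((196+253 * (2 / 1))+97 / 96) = 116257 / 96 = 1211.01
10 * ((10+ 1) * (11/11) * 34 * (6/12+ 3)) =13090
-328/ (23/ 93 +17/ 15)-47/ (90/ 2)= -1148929/ 4815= -238.61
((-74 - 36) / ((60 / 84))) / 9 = -154 / 9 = -17.11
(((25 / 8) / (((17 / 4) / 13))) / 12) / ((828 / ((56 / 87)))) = 2275 / 3673836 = 0.00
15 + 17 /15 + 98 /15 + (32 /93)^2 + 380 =3483688 /8649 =402.79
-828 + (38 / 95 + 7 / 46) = -190313 / 230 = -827.45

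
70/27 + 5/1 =205/27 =7.59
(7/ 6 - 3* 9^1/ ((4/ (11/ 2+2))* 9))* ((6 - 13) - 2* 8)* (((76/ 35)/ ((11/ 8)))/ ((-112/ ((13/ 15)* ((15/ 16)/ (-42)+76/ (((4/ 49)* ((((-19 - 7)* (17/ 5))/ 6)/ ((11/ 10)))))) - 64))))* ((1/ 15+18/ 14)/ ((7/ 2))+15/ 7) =56088430915231/ 123430608000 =454.41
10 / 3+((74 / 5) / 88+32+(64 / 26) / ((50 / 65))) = 25543 / 660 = 38.70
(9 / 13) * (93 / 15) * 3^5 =67797 / 65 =1043.03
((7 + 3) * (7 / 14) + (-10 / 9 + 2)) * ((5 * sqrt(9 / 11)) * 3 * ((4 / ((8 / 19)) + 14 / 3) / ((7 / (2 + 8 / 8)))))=22525 * sqrt(11) / 154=485.11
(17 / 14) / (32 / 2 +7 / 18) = 153 / 2065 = 0.07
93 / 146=0.64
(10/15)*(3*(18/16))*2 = 9/2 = 4.50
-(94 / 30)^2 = -9.82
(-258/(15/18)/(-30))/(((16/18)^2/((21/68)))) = 219429/54400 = 4.03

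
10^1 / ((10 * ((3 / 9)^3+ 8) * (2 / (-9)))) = -243 / 434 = -0.56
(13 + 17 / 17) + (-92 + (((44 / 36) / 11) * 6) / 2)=-233 / 3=-77.67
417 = 417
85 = 85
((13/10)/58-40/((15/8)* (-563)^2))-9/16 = -1191634951/2206104240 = -0.54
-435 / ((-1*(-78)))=-145 / 26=-5.58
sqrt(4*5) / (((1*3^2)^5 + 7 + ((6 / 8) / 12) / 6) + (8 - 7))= 0.00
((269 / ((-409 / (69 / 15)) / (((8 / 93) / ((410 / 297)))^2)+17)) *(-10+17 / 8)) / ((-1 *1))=-7640487162 / 82528106069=-0.09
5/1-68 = -63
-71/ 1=-71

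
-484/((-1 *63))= 484/63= 7.68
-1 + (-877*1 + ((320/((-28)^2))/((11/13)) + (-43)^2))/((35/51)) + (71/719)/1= 19208491872/13563935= 1416.14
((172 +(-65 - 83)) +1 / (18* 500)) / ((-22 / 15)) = -216001 / 13200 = -16.36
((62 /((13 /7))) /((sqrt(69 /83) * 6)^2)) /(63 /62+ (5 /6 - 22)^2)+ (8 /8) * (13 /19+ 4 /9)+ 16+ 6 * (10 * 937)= 1440931908605957 /25622429157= 56237.13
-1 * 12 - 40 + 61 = 9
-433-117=-550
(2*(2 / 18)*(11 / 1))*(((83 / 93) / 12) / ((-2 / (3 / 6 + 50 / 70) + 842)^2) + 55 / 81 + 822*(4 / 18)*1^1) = 51039491787097 / 113882106168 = 448.18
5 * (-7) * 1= -35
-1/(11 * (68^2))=-0.00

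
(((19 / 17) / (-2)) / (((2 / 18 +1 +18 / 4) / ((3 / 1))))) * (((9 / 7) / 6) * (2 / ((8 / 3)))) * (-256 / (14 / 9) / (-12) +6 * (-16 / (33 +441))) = -4312278 / 6646507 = -0.65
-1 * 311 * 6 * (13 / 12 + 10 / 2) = -22703 / 2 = -11351.50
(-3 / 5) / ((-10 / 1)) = 3 / 50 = 0.06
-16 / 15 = -1.07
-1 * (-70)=70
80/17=4.71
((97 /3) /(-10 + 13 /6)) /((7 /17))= -3298 /329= -10.02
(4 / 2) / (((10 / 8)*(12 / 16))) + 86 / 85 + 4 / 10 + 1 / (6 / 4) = 358 / 85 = 4.21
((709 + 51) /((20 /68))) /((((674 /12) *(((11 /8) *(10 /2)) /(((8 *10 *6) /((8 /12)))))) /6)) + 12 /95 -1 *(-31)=10191508159 /352165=28939.58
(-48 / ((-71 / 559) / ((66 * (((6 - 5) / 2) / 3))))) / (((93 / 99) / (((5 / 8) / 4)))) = 691.45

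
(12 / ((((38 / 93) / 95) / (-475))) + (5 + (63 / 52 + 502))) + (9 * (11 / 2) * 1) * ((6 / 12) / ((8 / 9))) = -551081001 / 416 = -1324713.94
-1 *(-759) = 759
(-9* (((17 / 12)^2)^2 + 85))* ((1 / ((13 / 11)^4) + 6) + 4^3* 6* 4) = -81330396249943 / 65804544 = -1235938.91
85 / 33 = 2.58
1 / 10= 0.10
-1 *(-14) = 14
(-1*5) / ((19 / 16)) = -80 / 19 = -4.21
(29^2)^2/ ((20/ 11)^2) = 85581001/ 400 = 213952.50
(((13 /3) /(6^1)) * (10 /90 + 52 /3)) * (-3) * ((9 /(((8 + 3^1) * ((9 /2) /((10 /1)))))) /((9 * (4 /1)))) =-10205 /5346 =-1.91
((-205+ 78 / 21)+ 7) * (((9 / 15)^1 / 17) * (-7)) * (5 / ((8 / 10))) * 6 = 1800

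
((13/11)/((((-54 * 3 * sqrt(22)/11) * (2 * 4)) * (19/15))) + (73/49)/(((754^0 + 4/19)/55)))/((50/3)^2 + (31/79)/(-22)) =1193249970/4896500567 - 5135 * sqrt(22)/3962385552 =0.24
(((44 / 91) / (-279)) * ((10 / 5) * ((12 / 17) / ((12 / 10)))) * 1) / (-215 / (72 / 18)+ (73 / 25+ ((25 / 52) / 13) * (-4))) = 1144000 / 28603557927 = 0.00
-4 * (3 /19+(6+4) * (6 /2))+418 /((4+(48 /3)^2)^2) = -77465629 /642200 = -120.63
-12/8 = -3/2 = -1.50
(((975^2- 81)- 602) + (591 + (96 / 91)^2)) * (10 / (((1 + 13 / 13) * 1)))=39356864945 / 8281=4752670.56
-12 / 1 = -12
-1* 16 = -16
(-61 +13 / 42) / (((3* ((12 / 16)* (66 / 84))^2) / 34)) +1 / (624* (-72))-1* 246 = -36315519083 / 16308864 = -2226.74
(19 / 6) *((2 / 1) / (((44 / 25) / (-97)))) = -46075 / 132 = -349.05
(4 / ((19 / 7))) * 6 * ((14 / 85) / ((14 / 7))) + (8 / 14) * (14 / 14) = 14692 / 11305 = 1.30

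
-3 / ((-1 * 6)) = 1 / 2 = 0.50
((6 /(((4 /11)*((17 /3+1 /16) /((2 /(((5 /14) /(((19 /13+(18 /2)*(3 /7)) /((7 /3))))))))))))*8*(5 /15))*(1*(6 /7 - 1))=-1115136 /79625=-14.00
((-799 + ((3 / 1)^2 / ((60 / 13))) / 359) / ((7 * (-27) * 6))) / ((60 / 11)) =63104591 / 488527200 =0.13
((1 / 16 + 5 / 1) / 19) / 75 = 27 / 7600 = 0.00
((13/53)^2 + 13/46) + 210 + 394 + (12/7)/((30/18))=2737785849/4522490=605.37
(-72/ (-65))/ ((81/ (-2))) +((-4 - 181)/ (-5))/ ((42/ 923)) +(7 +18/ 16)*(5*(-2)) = 731.84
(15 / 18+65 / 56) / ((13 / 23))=7705 / 2184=3.53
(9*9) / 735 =27 / 245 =0.11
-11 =-11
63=63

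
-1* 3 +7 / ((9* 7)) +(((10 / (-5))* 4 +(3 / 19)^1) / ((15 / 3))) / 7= -18631 / 5985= -3.11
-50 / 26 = -25 / 13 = -1.92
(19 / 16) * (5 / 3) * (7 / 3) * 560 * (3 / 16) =23275 / 48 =484.90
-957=-957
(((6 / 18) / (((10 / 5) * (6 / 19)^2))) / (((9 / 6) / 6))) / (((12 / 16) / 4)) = 2888 / 81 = 35.65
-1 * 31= -31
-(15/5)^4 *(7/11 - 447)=397710/11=36155.45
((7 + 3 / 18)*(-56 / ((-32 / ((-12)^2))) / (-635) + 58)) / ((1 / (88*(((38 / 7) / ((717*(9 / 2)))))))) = 61.12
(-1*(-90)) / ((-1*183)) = -30 / 61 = -0.49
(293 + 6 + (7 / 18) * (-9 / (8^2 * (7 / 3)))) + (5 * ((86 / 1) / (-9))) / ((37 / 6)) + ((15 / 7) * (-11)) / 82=1186370413 / 4077696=290.94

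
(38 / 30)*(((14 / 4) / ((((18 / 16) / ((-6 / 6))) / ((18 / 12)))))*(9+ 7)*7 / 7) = -4256 / 45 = -94.58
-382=-382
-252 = -252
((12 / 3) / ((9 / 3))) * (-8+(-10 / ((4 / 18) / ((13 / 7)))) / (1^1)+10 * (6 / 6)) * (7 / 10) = -1142 / 15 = -76.13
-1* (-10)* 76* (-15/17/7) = -95.80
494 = 494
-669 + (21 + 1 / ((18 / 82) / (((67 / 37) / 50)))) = -647.84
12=12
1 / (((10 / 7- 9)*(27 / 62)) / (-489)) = 70742 / 477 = 148.31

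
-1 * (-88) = 88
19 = 19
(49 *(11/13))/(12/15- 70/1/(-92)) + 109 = 632673/4667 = 135.56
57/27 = 19/9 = 2.11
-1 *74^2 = -5476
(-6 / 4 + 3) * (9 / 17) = 27 / 34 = 0.79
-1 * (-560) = 560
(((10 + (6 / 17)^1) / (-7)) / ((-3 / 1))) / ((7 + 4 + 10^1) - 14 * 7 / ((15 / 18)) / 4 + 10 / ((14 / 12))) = 440 / 153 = 2.88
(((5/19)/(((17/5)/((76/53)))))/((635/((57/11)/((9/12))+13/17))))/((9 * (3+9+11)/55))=143500/402668613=0.00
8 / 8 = 1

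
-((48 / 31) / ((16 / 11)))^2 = -1089 / 961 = -1.13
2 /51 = 0.04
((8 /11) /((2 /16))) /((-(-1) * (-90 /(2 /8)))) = -8 /495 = -0.02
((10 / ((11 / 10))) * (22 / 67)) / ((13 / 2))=400 / 871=0.46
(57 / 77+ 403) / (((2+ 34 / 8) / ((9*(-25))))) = -1119168 / 77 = -14534.65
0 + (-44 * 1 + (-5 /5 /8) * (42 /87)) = -5111 /116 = -44.06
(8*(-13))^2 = 10816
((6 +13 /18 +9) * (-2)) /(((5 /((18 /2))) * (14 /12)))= -1698 /35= -48.51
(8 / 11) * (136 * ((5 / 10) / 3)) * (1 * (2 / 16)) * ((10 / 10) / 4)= 0.52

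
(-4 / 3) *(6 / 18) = -4 / 9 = -0.44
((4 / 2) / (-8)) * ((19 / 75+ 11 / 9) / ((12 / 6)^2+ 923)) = -83 / 208575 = -0.00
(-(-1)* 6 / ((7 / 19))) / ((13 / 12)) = 1368 / 91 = 15.03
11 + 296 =307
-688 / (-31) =688 / 31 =22.19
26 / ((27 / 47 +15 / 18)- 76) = -0.35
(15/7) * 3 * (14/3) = 30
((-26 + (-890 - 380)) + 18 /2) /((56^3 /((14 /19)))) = -1287 /238336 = -0.01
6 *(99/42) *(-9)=-127.29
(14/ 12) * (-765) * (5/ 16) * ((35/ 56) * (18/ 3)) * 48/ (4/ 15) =-6024375/ 32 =-188261.72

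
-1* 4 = -4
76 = 76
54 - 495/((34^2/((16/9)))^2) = 40590326/751689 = 54.00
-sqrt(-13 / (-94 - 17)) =-sqrt(1443) / 111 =-0.34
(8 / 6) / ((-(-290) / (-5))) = -2 / 87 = -0.02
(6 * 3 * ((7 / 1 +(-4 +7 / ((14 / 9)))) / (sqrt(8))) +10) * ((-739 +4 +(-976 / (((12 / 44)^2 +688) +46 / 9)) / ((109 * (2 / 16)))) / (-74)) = 302428169985 / 3044427007 +8165560589595 * sqrt(2) / 24355416056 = 573.48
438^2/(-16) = -47961/4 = -11990.25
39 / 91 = 3 / 7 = 0.43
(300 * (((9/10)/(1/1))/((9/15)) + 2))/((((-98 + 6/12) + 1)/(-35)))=73500/193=380.83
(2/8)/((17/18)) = 9/34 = 0.26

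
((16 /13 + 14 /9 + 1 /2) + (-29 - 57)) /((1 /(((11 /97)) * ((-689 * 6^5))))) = 4874672880 /97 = 50254359.59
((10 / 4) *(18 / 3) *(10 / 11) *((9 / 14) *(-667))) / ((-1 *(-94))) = -450225 / 7238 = -62.20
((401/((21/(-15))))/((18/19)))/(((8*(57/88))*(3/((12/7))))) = -44110/1323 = -33.34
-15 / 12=-5 / 4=-1.25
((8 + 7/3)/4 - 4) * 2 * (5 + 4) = -51/2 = -25.50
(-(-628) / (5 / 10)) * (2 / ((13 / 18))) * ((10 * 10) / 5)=904320 / 13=69563.08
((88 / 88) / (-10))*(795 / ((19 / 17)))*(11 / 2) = -29733 / 76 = -391.22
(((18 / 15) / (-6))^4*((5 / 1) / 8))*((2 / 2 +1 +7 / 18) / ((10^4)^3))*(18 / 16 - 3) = -43 / 9600000000000000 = -0.00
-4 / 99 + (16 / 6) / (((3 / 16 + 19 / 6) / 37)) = 468220 / 15939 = 29.38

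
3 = 3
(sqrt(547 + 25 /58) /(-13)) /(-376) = sqrt(1841558) /283504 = 0.00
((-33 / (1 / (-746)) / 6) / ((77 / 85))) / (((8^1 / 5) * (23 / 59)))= 9352975 / 1288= 7261.63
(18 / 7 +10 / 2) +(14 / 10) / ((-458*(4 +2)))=728171 / 96180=7.57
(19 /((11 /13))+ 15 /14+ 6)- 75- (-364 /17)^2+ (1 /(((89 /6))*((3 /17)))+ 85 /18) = -8891533135 /17824653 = -498.83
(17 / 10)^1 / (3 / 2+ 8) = 17 / 95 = 0.18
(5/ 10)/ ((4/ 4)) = 1/ 2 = 0.50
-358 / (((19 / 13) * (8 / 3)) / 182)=-635271 / 38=-16717.66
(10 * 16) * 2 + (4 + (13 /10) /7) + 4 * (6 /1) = 24373 /70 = 348.19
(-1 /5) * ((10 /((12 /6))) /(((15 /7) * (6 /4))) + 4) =-10 /9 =-1.11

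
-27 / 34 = -0.79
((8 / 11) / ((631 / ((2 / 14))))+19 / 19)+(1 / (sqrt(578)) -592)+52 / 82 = -1176048007 / 1992067+sqrt(2) / 34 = -590.32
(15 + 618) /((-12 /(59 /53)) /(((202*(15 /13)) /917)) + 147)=18860235 /3116239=6.05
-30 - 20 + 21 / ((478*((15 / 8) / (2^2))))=-59638 / 1195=-49.91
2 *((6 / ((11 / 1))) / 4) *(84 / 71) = 252 / 781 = 0.32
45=45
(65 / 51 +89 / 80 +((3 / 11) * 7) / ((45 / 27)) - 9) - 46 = -2309863 / 44880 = -51.47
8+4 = 12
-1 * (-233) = 233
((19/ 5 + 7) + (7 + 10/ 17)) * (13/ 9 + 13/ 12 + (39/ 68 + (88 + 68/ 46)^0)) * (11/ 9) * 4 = 2876962/ 7803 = 368.70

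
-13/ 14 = -0.93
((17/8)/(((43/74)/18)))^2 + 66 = 32535057/7396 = 4399.01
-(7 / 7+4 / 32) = -9 / 8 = -1.12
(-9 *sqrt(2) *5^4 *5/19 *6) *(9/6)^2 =-759375 *sqrt(2)/38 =-28261.01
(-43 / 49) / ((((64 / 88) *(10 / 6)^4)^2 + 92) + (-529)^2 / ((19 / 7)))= -648600777 / 76292307847315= -0.00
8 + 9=17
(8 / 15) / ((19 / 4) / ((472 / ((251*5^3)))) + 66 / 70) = 105728 / 62780037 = 0.00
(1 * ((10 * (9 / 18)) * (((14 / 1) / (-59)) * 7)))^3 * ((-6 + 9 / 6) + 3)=176473500 / 205379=859.26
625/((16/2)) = 625/8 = 78.12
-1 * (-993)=993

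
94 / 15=6.27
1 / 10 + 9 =91 / 10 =9.10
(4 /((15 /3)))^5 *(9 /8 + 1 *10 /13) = 25216 /40625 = 0.62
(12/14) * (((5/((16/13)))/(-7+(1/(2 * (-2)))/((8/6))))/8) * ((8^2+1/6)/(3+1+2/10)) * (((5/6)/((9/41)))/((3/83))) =-60828625/625968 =-97.18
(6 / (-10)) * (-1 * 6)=18 / 5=3.60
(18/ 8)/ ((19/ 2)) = 9/ 38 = 0.24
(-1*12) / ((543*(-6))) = 2 / 543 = 0.00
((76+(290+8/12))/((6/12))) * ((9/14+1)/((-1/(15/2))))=-63250/7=-9035.71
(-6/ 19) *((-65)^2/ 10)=-2535/ 19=-133.42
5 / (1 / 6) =30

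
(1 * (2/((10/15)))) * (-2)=-6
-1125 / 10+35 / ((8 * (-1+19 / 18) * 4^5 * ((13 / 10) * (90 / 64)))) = -93565 / 832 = -112.46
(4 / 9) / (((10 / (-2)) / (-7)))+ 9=433 / 45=9.62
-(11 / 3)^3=-49.30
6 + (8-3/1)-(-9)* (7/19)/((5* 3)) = 1066/95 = 11.22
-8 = -8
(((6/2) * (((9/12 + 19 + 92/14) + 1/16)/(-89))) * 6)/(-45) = 591/4984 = 0.12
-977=-977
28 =28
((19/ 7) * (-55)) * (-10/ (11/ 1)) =950/ 7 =135.71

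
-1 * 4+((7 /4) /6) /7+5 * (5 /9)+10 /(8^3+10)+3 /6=-1381 /2088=-0.66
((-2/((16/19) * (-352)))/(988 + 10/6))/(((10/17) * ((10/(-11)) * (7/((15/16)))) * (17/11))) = -0.00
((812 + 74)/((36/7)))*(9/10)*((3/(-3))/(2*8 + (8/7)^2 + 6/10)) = -151949/17548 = -8.66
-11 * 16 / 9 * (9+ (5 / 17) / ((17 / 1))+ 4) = -73568 / 289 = -254.56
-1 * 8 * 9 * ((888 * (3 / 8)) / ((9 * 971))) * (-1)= 2664 / 971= 2.74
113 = 113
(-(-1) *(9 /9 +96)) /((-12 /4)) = -97 /3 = -32.33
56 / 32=1.75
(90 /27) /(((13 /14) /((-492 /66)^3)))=-77191520 /51909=-1487.05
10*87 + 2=872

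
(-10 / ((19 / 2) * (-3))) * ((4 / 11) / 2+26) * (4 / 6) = 1280 / 209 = 6.12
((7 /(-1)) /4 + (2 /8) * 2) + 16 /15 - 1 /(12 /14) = -27 /20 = -1.35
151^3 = 3442951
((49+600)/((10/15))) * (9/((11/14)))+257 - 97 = 11311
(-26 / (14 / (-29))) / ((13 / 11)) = 319 / 7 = 45.57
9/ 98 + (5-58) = -5185/ 98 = -52.91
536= 536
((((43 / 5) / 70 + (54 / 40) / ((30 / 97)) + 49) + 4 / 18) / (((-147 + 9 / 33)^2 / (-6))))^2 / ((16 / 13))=87169944886878997 / 478820453530728960000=0.00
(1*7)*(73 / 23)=22.22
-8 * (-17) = 136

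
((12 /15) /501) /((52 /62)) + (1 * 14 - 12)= 65192 /32565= 2.00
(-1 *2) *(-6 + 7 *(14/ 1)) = -184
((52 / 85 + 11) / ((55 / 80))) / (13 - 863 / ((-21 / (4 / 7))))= 2321424 / 5014405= 0.46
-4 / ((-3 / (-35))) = -140 / 3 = -46.67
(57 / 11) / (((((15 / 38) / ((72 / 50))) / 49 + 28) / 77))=8915256 / 625757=14.25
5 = 5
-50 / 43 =-1.16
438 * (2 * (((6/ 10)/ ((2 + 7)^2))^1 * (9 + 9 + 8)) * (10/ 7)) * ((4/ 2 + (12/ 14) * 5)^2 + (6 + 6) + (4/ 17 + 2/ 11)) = 12515.31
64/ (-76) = -16/ 19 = -0.84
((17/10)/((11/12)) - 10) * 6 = -2688/55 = -48.87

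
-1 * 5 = -5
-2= -2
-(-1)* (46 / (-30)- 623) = -9368 / 15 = -624.53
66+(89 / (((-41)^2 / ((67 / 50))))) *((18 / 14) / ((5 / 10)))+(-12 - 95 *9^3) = -20357150508 / 294175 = -69200.82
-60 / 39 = -20 / 13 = -1.54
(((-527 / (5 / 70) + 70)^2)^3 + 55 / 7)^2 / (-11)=-1137047333843624499080336118691520536180969122769 / 539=-2109549784496520406457024000000000000000000000.00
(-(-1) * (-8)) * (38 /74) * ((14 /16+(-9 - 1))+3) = 931 /37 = 25.16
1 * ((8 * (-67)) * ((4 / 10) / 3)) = -1072 / 15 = -71.47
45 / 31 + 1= 76 / 31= 2.45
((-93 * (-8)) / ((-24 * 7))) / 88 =-31 / 616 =-0.05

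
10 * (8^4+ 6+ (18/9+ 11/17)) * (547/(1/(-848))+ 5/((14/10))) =-2265701102930/119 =-19039505066.64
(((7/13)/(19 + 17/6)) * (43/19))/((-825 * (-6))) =301/26694525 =0.00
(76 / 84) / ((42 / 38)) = 361 / 441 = 0.82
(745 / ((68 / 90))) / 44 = 22.41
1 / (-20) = -1 / 20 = -0.05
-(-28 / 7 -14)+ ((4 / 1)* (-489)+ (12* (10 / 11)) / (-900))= -319772 / 165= -1938.01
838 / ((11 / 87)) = 72906 / 11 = 6627.82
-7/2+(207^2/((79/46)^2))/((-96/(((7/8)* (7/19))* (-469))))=173611140871/7589056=22876.51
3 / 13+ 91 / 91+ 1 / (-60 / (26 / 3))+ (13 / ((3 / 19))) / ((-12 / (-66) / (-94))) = -49801339 / 1170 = -42565.25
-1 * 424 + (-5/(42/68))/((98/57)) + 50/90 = -1321708/3087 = -428.15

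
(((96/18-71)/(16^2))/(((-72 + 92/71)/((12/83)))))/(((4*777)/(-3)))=-13987/27626224640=-0.00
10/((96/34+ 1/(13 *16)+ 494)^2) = 25006592/617258707245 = 0.00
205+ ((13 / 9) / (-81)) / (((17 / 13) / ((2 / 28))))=35567741 / 173502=205.00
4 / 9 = 0.44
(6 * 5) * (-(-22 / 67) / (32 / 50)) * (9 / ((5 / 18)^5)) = 140300424 / 1675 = 83761.45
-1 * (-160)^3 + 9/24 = 32768003/8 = 4096000.38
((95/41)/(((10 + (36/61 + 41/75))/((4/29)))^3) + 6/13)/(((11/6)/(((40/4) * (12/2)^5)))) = 370253252031218366919056640/18913505255690616585157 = 19576.13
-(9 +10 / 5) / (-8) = 11 / 8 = 1.38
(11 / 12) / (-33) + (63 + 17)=2879 / 36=79.97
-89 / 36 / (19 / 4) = -89 / 171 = -0.52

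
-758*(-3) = 2274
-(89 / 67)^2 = -7921 / 4489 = -1.76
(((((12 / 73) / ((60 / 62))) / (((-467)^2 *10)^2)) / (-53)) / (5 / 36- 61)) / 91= 558 / 4586274395376158246125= 0.00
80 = 80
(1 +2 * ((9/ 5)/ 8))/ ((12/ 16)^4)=1856/ 405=4.58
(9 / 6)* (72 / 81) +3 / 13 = 61 / 39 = 1.56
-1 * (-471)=471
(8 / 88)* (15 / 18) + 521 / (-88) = -1543 / 264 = -5.84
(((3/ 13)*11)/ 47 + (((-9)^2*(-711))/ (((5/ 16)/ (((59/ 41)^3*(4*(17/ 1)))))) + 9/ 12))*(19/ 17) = -597577645879802277/ 14317648540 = -41737136.11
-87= -87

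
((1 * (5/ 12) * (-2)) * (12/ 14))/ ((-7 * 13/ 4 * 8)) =5/ 1274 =0.00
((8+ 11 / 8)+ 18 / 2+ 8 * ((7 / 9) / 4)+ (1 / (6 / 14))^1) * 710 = 569065 / 36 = 15807.36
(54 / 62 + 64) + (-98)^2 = 299735 / 31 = 9668.87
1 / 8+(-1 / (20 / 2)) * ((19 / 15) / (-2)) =113 / 600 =0.19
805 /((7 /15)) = 1725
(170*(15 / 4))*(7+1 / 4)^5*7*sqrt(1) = 183062004825 / 2048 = 89385744.54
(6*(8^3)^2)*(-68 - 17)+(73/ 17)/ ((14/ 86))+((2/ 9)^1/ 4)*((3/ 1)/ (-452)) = -43146607991471/ 322728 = -133693413.62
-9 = -9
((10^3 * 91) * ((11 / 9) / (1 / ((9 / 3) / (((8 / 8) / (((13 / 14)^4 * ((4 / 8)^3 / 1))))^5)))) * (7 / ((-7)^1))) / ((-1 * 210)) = 67942745495198857993713575 / 6168693135995397849458147328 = 0.01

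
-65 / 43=-1.51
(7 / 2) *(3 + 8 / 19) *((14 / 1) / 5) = 637 / 19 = 33.53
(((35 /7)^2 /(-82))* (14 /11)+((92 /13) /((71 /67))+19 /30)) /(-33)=-86462357 /412110270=-0.21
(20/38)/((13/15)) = 150/247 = 0.61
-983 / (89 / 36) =-35388 / 89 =-397.62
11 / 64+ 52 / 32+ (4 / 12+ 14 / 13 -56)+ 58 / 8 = -113675 / 2496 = -45.54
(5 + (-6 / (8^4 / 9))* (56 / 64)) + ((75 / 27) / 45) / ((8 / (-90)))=4.29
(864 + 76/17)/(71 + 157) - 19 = -14720/969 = -15.19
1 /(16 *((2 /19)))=19 /32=0.59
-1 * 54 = -54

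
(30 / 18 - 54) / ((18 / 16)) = -1256 / 27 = -46.52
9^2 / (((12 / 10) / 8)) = 540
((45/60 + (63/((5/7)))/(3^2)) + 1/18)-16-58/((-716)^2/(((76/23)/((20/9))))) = -1431187937/265299480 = -5.39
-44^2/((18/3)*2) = -161.33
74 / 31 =2.39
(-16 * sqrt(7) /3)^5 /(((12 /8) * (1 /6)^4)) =-1644167168 * sqrt(7) /9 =-483339715.59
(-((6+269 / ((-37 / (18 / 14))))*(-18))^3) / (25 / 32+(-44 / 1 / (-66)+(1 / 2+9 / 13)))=-4743396109939968 / 57247260805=-82858.04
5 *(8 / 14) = 20 / 7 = 2.86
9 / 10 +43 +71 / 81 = 36269 / 810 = 44.78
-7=-7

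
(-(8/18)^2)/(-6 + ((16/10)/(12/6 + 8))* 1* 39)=-200/243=-0.82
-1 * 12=-12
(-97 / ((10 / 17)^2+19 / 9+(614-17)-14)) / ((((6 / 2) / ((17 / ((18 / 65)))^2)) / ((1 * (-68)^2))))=-19784358430850 / 20557449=-962393.65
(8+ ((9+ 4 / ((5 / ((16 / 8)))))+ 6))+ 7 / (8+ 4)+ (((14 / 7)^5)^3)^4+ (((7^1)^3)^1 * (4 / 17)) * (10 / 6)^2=3527939804096952509621 / 3060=1152921504606847225.37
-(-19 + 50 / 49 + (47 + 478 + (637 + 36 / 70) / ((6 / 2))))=-528851 / 735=-719.53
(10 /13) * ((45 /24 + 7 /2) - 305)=-11985 /52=-230.48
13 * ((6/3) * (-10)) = -260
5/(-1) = -5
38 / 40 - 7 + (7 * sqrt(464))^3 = -121 / 20 + 636608 * sqrt(29) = 3428232.95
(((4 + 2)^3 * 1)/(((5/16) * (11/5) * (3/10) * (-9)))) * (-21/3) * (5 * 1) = 44800/11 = 4072.73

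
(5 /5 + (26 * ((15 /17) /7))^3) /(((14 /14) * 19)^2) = 61004159 /608342399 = 0.10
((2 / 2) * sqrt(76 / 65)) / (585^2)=2 * sqrt(1235) / 22244625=0.00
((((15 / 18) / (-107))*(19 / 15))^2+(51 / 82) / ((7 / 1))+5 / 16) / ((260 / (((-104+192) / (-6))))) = -3761022089 / 166080659472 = -0.02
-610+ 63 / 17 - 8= -10443 / 17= -614.29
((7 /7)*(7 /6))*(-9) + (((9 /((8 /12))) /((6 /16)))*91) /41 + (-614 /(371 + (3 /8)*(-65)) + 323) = 390.63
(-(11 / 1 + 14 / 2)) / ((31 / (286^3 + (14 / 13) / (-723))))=-1319261836380 / 97123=-13583413.16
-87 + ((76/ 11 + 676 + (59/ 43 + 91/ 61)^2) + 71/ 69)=605.14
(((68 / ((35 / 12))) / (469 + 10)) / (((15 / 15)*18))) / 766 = 68 / 19262985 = 0.00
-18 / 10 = -9 / 5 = -1.80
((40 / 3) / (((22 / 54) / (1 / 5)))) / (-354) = -12 / 649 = -0.02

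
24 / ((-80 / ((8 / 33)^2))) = -32 / 1815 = -0.02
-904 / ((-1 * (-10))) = -452 / 5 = -90.40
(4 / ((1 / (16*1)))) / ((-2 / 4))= -128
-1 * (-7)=7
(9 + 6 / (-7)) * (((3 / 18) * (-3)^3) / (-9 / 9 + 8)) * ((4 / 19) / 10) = -27 / 245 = -0.11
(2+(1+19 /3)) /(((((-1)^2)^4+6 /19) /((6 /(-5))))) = -1064 /125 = -8.51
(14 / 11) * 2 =28 / 11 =2.55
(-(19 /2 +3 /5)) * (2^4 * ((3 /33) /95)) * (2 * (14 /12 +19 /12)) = -404 /475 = -0.85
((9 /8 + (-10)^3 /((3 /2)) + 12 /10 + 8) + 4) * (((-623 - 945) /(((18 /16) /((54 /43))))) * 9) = 2209402944 /215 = 10276292.76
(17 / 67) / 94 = 17 / 6298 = 0.00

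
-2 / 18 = -1 / 9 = -0.11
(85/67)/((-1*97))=-85/6499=-0.01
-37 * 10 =-370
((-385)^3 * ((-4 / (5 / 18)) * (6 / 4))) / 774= 68479950 / 43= 1592556.98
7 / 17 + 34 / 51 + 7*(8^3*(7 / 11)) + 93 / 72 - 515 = 7935221 / 4488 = 1768.10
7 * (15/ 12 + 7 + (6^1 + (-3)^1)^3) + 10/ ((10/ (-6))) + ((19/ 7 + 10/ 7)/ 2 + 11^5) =161293.82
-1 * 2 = -2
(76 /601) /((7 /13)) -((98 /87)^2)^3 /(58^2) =359371794703912460 /1534207224649329783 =0.23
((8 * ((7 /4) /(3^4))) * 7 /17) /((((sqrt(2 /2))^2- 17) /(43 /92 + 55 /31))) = -104419 /10472544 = -0.01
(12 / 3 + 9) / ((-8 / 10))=-16.25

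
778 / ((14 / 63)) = 3501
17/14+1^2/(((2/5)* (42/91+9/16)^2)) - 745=-470913157/635166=-741.40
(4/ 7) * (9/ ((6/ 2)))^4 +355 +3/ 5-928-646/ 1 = -41024/ 35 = -1172.11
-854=-854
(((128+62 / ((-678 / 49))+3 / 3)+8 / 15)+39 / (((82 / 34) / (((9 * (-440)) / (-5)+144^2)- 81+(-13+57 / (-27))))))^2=580497984463337556841 / 4829555025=120196991536.16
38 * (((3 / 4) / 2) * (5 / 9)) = 95 / 12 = 7.92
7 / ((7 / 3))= 3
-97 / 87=-1.11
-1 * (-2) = 2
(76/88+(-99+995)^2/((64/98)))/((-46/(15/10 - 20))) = 1000660671/2024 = 494397.56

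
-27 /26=-1.04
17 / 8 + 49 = 51.12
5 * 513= 2565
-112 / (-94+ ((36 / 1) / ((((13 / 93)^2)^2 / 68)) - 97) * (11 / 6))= -19192992 / 2014307869537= -0.00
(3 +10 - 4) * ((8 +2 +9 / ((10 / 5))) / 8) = 261 / 16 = 16.31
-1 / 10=-0.10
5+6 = 11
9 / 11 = 0.82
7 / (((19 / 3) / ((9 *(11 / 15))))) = 693 / 95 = 7.29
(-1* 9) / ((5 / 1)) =-9 / 5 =-1.80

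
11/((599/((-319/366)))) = -3509/219234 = -0.02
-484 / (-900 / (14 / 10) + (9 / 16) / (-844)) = 0.75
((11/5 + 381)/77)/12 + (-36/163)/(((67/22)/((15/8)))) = 3515984/12613755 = 0.28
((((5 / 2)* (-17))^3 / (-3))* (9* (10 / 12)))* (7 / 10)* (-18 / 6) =-12896625 / 32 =-403019.53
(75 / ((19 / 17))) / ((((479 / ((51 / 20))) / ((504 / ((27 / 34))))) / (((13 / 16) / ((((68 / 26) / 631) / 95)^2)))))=96775429938.85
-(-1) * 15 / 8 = 15 / 8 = 1.88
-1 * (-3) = 3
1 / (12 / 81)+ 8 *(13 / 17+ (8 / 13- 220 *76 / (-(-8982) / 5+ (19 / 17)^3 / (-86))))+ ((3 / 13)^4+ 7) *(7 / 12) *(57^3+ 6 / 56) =5575447098743340779665 / 7370495127214388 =756454.89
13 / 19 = 0.68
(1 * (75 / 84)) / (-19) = -25 / 532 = -0.05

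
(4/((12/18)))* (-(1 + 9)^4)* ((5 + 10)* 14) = -12600000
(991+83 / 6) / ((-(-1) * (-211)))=-6029 / 1266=-4.76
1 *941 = 941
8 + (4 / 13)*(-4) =88 / 13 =6.77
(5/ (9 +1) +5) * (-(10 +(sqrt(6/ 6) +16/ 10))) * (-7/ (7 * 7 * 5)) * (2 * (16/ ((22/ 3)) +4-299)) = -28989/ 25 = -1159.56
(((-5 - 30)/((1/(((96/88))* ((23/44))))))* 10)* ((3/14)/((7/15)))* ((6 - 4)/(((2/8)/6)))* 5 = -18630000/847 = -21995.28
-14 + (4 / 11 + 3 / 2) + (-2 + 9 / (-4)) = -721 / 44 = -16.39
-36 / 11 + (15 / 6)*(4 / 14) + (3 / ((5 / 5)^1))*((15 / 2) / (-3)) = -1549 / 154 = -10.06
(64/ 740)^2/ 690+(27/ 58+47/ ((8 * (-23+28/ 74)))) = 157305529559/ 764283951000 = 0.21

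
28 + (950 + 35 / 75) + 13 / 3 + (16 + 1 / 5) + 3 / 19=18984 / 19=999.16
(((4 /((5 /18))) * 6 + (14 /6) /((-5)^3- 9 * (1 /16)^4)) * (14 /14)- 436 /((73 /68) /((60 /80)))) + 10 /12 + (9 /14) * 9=-1898126027923 /8970249855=-211.60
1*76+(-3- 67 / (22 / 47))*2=-2379 / 11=-216.27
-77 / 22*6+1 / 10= -20.90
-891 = -891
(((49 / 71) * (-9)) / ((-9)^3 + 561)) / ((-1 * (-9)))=7 / 1704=0.00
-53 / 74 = -0.72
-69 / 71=-0.97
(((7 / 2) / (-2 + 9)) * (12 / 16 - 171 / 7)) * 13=-8619 / 56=-153.91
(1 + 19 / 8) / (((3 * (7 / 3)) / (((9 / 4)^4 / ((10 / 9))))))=11.12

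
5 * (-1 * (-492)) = 2460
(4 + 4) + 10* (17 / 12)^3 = 36.43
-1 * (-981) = 981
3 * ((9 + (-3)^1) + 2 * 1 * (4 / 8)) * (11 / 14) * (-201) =-6633 / 2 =-3316.50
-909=-909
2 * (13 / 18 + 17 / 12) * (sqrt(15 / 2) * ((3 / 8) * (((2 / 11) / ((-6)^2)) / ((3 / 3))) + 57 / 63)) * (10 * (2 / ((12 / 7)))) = 39095 * sqrt(30) / 1728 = 123.92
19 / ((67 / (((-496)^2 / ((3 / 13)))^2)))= 194342153814016 / 603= 322292129044.80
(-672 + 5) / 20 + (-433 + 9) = -9147 / 20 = -457.35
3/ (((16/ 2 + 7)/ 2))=2/ 5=0.40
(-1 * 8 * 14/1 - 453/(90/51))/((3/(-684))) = 420318/5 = 84063.60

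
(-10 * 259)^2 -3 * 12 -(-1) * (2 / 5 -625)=33537197 / 5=6707439.40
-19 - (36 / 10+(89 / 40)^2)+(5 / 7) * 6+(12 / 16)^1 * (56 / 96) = -22.83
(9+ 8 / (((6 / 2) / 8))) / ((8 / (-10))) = -455 / 12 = -37.92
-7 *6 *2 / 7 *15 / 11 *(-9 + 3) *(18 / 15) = 1296 / 11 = 117.82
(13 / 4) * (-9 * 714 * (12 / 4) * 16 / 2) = -501228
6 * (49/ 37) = 294/ 37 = 7.95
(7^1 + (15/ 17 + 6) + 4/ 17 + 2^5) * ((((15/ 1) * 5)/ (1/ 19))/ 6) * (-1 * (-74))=13778800/ 17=810517.65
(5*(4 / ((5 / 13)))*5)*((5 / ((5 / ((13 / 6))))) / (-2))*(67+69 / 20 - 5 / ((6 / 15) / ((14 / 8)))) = -328367 / 24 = -13681.96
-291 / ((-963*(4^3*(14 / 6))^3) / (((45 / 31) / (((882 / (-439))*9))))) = -212915 / 29228436815872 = -0.00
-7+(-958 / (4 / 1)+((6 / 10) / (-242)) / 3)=-149133 / 605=-246.50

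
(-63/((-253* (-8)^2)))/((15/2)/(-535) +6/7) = 15729/3408416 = 0.00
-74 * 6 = -444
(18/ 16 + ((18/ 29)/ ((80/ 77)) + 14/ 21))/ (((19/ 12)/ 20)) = 30.18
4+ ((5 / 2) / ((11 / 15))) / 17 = 1571 / 374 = 4.20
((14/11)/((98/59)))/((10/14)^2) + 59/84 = 50917/23100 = 2.20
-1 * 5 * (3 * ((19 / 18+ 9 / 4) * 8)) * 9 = -3570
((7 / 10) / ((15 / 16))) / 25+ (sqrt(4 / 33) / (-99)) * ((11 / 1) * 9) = -0.32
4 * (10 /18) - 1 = 1.22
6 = 6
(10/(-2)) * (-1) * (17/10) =17/2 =8.50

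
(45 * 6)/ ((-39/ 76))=-6840/ 13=-526.15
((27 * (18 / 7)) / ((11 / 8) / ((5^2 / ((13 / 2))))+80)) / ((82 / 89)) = 8650800 / 9225041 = 0.94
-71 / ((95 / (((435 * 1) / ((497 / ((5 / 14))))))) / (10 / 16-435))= 1511625 / 14896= 101.48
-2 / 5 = -0.40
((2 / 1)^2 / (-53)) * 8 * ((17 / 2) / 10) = -136 / 265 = -0.51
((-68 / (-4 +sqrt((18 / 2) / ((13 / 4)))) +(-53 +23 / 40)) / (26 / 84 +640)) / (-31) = 1151031 / 716967380 - 4284 * sqrt(13) / 35848369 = 0.00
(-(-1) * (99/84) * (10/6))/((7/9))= 495/196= 2.53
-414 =-414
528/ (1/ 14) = 7392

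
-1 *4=-4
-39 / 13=-3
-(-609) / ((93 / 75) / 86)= 1309350 / 31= 42237.10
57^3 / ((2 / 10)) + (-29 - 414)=925522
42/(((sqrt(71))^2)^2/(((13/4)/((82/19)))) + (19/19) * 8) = 1729/275904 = 0.01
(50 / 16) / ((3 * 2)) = 25 / 48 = 0.52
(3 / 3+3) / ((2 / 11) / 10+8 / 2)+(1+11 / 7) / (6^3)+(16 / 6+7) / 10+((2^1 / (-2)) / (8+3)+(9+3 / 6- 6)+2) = 2512777 / 340340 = 7.38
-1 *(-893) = 893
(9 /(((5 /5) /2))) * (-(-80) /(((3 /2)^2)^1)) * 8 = 5120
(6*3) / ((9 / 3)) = 6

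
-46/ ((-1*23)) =2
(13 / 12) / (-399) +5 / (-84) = -149 / 2394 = -0.06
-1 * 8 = -8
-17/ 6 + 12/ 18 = -13/ 6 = -2.17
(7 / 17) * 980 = 6860 / 17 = 403.53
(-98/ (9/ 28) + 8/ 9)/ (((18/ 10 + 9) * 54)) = -380/ 729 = -0.52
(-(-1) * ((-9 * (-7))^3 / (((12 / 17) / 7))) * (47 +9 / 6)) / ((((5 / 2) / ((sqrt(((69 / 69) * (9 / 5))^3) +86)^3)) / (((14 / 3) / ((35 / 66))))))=792716405009889591 * sqrt(5) / 78125 +843418836835966314 / 3125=292582895224070.73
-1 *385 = -385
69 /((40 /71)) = 4899 /40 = 122.48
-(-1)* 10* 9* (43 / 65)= 774 / 13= 59.54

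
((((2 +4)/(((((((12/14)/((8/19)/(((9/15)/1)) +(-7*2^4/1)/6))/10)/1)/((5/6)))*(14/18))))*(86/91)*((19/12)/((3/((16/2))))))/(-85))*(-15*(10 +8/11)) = -519577600/51051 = -10177.62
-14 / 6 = -7 / 3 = -2.33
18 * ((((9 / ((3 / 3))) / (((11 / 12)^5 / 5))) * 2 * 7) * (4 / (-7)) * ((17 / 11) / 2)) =-13705666560 / 1771561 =-7736.49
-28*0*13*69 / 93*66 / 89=0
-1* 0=0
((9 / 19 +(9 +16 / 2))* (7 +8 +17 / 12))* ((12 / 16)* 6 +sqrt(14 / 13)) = 16351* sqrt(182) / 741 +49053 / 38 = 1588.56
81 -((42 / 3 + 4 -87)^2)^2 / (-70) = 22672791 / 70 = 323897.01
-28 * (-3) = 84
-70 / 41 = -1.71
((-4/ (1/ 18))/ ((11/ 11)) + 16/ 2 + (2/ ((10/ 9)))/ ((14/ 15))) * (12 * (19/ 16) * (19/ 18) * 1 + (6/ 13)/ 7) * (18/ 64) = -86017965/ 326144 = -263.74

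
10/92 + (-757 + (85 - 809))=-68121/46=-1480.89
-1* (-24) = 24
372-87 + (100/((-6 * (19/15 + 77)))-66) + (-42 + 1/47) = 4877965/27589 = 176.81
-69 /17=-4.06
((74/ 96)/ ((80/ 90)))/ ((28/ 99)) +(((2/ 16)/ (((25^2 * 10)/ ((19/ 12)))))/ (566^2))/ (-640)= 2640294062999867/ 861116928000000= 3.07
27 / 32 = 0.84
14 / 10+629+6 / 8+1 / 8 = 25251 / 40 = 631.28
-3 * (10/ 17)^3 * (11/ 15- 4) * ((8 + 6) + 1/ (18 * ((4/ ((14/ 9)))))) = 11130350/ 397953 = 27.97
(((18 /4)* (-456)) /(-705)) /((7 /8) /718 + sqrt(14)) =-3928896 /15506960275 + 22567578624* sqrt(14) /108548721925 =0.78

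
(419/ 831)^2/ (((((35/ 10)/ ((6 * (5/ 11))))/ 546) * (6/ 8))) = 365166880/ 2532057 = 144.22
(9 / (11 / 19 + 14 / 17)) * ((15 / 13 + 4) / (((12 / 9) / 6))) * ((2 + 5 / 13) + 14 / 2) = 35642727 / 25519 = 1396.71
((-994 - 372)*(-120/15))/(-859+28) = -10928/831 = -13.15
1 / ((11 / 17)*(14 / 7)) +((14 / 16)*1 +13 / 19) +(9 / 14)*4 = 57389 / 11704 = 4.90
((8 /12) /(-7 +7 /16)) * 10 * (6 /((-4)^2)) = -8 /21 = -0.38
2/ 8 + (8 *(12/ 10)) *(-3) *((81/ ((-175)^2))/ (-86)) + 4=111957703/ 26337500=4.25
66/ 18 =11/ 3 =3.67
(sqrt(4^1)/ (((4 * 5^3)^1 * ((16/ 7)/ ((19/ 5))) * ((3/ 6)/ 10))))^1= 133/ 1000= 0.13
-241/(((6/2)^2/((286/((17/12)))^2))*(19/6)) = -1892432256/5491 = -344642.55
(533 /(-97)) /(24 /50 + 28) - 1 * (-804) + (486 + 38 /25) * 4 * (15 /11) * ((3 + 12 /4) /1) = 5787220319 /345320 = 16759.01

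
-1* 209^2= -43681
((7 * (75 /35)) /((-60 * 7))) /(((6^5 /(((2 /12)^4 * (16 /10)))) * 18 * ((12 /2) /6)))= -1 /3174474240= -0.00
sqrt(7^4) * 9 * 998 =440118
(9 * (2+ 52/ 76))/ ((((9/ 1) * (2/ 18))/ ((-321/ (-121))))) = 147339/ 2299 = 64.09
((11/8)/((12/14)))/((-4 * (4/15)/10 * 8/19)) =-36575/1024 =-35.72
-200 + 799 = 599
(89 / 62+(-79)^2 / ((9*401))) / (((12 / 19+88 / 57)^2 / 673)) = 172045466279 / 382278112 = 450.05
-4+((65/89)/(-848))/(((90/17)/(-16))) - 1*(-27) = 1953059/84906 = 23.00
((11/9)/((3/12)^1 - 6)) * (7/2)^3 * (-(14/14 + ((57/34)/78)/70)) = 11121187/1219920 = 9.12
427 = 427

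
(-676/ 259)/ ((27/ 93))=-20956/ 2331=-8.99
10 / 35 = 2 / 7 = 0.29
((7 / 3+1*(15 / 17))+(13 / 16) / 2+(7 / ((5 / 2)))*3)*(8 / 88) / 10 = 98099 / 897600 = 0.11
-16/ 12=-4/ 3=-1.33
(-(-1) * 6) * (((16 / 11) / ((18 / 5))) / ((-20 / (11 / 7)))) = -0.19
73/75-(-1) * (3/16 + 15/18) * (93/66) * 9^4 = 249179671/26400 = 9438.62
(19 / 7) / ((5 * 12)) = 19 / 420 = 0.05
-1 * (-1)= 1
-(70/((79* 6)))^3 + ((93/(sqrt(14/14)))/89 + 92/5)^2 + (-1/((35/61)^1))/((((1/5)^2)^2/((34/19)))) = -550849687099242584/350603866278225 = -1571.15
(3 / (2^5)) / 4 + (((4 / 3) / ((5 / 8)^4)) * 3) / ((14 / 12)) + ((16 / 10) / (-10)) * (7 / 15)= 37662671 / 1680000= 22.42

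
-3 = -3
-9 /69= -3 /23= -0.13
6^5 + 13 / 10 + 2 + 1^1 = 77803 / 10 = 7780.30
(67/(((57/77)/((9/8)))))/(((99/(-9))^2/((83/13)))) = 116781/21736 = 5.37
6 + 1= 7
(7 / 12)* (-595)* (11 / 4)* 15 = -229075 / 16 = -14317.19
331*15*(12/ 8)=14895/ 2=7447.50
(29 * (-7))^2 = 41209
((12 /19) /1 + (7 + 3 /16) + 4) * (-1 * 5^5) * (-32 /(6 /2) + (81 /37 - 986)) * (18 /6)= 1239439034375 /11248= 110191948.29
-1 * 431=-431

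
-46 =-46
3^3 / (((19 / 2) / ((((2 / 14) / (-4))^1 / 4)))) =-27 / 1064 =-0.03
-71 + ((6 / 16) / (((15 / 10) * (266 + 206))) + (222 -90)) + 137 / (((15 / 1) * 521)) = 900304391 / 14754720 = 61.02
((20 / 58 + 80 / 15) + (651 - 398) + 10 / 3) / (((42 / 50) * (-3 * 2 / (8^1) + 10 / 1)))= 2279500 / 67599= 33.72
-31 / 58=-0.53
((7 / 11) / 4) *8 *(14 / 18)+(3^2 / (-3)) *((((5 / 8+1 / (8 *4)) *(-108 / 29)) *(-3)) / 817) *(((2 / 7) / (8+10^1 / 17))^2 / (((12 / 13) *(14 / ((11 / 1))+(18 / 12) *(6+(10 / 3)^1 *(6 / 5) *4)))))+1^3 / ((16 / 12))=1.74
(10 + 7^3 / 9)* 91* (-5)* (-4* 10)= 875622.22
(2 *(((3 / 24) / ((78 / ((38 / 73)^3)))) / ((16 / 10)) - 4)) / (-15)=970952137 / 1820599560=0.53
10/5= 2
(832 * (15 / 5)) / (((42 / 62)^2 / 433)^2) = 144060823935808 / 64827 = 2222234931.99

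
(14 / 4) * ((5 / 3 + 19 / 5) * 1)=287 / 15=19.13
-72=-72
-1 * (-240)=240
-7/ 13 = -0.54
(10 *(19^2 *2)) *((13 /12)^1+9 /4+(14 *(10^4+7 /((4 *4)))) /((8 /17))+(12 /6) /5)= 103107404519 /48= 2148070927.48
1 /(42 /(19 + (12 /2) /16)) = 155 /336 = 0.46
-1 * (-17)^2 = -289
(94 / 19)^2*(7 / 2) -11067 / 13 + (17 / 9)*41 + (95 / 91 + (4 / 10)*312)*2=-436.51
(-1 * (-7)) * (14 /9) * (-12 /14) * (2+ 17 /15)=-1316 /45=-29.24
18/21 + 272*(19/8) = 4528/7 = 646.86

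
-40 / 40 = -1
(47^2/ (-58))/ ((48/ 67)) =-148003/ 2784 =-53.16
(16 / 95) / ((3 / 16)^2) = 4096 / 855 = 4.79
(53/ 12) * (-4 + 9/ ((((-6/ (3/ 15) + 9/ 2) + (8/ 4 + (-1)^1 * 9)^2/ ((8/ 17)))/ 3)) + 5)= 44785/ 7548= 5.93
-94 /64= -47 /32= -1.47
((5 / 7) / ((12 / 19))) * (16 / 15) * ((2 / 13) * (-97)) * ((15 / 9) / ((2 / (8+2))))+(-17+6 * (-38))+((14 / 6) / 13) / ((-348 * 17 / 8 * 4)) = -956977237 / 2422602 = -395.02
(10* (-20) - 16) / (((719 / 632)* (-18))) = 7584 / 719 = 10.55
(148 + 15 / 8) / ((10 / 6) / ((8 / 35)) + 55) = 3597 / 1495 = 2.41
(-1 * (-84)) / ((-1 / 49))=-4116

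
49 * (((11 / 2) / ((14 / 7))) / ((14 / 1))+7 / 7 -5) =-186.38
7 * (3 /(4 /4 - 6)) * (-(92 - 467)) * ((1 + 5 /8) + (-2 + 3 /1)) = -33075 /8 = -4134.38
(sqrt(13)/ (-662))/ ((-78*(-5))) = -sqrt(13)/ 258180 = -0.00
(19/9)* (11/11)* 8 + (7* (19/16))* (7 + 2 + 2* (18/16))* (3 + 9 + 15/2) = 2120191/1152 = 1840.44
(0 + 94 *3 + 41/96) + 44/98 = 1330649/4704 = 282.88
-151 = -151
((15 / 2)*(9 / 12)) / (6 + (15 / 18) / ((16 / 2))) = 270 / 293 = 0.92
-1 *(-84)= 84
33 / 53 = 0.62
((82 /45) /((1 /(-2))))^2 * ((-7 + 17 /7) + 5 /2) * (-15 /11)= 389992 /10395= 37.52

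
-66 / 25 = -2.64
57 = 57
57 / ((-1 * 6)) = -19 / 2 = -9.50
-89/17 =-5.24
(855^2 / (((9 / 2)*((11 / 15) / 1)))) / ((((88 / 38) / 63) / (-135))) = -196883308125 / 242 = -813567388.95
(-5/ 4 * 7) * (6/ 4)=-105/ 8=-13.12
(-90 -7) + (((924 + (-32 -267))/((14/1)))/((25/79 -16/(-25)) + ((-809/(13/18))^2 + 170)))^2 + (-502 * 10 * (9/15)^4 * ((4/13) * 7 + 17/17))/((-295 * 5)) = -7880185437774609833683759249618641/82421041711018307263449270287500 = -95.61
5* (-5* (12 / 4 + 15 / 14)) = -1425 / 14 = -101.79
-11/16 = -0.69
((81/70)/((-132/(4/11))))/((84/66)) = -27/10780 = -0.00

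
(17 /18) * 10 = 85 /9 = 9.44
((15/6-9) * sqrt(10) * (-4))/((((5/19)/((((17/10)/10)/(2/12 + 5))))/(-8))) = -82.24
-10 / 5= -2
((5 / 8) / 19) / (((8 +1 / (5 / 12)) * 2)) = 25 / 15808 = 0.00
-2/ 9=-0.22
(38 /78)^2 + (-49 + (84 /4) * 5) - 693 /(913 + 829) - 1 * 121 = -13280617 /203814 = -65.16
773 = 773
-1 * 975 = -975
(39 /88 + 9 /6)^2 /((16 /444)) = 3245751 /30976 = 104.78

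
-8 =-8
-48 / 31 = -1.55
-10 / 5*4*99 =-792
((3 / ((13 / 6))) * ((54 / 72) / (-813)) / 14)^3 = -729 / 959869127473984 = -0.00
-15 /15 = -1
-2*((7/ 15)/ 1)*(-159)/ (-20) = -371/ 50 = -7.42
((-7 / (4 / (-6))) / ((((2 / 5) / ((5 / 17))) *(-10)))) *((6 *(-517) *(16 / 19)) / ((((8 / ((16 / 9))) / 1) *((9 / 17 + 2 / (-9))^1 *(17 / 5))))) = 138600 / 323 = 429.10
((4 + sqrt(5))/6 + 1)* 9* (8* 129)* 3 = 4644* sqrt(5) + 46440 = 56824.30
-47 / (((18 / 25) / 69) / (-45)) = 405375 / 2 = 202687.50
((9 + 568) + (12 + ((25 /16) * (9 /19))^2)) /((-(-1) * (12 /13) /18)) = 11496.18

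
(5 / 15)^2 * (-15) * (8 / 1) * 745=-9933.33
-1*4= -4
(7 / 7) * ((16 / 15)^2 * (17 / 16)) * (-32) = -8704 / 225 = -38.68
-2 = -2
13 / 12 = 1.08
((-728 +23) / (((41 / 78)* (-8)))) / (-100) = -1.68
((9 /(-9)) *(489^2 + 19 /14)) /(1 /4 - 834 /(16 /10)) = 3347713 /7294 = 458.97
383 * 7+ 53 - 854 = 1880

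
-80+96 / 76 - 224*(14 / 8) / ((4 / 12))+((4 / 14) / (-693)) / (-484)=-27986777261 / 22304898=-1254.74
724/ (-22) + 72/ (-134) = -24650/ 737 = -33.45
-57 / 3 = -19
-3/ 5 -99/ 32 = -3.69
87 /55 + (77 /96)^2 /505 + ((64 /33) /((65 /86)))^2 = 3886452842029 /475856409600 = 8.17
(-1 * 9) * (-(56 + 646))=6318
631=631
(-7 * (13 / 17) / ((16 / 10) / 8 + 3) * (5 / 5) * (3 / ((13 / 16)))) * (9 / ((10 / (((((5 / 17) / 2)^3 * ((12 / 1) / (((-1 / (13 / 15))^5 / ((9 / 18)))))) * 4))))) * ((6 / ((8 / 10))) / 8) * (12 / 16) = 7797153 / 53453440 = 0.15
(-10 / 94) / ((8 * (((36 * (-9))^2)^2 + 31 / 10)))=-25 / 20717525888708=-0.00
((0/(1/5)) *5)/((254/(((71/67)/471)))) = 0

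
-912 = -912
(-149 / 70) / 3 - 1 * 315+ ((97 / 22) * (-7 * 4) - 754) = -2756209 / 2310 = -1193.16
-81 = -81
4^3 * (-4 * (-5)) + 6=1286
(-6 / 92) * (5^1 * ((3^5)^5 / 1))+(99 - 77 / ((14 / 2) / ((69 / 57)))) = -241477253616367 / 874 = -276289763863.12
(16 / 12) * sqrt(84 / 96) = sqrt(14) / 3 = 1.25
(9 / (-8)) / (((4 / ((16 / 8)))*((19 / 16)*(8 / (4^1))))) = -9 / 38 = -0.24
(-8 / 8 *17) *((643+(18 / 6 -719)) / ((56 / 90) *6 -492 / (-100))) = 93075 / 649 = 143.41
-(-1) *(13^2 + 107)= 276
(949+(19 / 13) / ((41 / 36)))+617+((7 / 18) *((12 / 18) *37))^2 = 644733071 / 388557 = 1659.30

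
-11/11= -1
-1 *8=-8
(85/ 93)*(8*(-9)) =-2040/ 31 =-65.81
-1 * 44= -44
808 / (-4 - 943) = -808 / 947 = -0.85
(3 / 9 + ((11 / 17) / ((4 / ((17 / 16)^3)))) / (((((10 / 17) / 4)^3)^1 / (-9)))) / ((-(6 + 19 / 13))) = 5478739877 / 74496000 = 73.54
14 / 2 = 7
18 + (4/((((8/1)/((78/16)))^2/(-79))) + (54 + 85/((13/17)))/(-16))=-1459859/13312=-109.66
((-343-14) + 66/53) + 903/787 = -14791026/41711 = -354.61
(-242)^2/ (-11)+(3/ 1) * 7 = -5303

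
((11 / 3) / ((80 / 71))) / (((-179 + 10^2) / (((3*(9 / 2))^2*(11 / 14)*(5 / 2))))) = -2087613 / 141568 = -14.75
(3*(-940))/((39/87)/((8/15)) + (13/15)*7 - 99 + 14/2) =9813600/296123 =33.14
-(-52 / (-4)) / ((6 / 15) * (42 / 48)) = -260 / 7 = -37.14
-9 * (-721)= 6489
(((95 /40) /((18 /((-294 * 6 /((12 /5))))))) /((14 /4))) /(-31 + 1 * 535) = -95 /1728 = -0.05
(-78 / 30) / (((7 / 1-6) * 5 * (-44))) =13 / 1100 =0.01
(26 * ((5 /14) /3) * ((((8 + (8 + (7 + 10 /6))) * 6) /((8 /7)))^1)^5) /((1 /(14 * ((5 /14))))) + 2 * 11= 54110823248137 /96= 563654408834.76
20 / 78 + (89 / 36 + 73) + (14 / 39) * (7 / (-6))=35245 / 468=75.31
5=5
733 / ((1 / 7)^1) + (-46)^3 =-92205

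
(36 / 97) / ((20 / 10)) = 18 / 97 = 0.19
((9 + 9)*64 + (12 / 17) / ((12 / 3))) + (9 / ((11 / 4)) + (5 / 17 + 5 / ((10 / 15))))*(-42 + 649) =2943287 / 374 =7869.75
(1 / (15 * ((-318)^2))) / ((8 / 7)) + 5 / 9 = 6741607 / 12134880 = 0.56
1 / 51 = 0.02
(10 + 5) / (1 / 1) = 15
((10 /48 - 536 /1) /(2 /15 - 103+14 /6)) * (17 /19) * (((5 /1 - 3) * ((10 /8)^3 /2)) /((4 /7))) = 956388125 /58679296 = 16.30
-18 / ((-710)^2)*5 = -9 / 50410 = -0.00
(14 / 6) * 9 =21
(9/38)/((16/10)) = 45/304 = 0.15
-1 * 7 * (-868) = 6076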